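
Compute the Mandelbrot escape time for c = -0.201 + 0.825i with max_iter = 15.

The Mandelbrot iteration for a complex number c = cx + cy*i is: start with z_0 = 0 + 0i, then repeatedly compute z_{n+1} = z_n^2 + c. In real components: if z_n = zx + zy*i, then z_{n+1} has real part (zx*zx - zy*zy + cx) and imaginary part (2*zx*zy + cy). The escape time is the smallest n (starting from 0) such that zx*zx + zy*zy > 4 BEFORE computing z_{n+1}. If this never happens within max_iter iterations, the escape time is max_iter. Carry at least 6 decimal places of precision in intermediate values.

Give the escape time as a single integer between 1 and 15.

Answer: 15

Derivation:
z_0 = 0 + 0i, c = -0.2010 + 0.8250i
Iter 1: z = -0.2010 + 0.8250i, |z|^2 = 0.7210
Iter 2: z = -0.8412 + 0.4933i, |z|^2 = 0.9511
Iter 3: z = 0.2633 + -0.0050i, |z|^2 = 0.0693
Iter 4: z = -0.1317 + 0.8223i, |z|^2 = 0.6936
Iter 5: z = -0.8599 + 0.6084i, |z|^2 = 1.1095
Iter 6: z = 0.1683 + -0.2213i, |z|^2 = 0.0773
Iter 7: z = -0.2216 + 0.7505i, |z|^2 = 0.6124
Iter 8: z = -0.7151 + 0.4923i, |z|^2 = 0.7538
Iter 9: z = 0.0680 + 0.1208i, |z|^2 = 0.0192
Iter 10: z = -0.2110 + 0.8414i, |z|^2 = 0.7525
Iter 11: z = -0.8645 + 0.4700i, |z|^2 = 0.9682
Iter 12: z = 0.3255 + 0.0124i, |z|^2 = 0.1061
Iter 13: z = -0.0952 + 0.8331i, |z|^2 = 0.7031
Iter 14: z = -0.8860 + 0.6664i, |z|^2 = 1.2290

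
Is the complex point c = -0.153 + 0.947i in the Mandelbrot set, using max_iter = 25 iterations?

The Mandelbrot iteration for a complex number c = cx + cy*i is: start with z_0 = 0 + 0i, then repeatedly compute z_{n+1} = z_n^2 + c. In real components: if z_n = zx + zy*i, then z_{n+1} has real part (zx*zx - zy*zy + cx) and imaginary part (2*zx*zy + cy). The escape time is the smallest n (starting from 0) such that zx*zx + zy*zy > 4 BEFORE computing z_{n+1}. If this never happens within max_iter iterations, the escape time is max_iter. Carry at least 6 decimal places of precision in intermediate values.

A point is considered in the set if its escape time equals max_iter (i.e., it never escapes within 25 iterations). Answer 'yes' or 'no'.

Answer: no

Derivation:
z_0 = 0 + 0i, c = -0.1530 + 0.9470i
Iter 1: z = -0.1530 + 0.9470i, |z|^2 = 0.9202
Iter 2: z = -1.0264 + 0.6572i, |z|^2 = 1.4854
Iter 3: z = 0.4686 + -0.4021i, |z|^2 = 0.3813
Iter 4: z = -0.0952 + 0.5701i, |z|^2 = 0.3341
Iter 5: z = -0.4690 + 0.8385i, |z|^2 = 0.9230
Iter 6: z = -0.6361 + 0.1605i, |z|^2 = 0.4304
Iter 7: z = 0.2258 + 0.7428i, |z|^2 = 0.6028
Iter 8: z = -0.6538 + 1.2825i, |z|^2 = 2.0724
Iter 9: z = -1.3704 + -0.7301i, |z|^2 = 2.4111
Iter 10: z = 1.1921 + 2.9480i, |z|^2 = 10.1120
Escaped at iteration 10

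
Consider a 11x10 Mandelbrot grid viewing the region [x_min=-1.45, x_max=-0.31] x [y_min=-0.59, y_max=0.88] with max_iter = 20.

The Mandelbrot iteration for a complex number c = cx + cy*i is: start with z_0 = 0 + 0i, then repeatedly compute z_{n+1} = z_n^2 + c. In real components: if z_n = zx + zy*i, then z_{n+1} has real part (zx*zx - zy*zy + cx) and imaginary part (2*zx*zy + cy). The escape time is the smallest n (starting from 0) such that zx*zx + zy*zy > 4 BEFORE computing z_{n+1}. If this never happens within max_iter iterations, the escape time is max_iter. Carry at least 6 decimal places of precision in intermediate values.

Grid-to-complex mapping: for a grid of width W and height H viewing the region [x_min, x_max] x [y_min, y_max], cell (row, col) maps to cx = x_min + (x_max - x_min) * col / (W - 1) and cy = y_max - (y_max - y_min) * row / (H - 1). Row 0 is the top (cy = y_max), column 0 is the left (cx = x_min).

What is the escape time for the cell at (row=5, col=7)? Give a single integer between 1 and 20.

z_0 = 0 + 0i, c = -0.6520 + 0.0633i
Iter 1: z = -0.6520 + 0.0633i, |z|^2 = 0.4291
Iter 2: z = -0.2309 + -0.0193i, |z|^2 = 0.0537
Iter 3: z = -0.5991 + 0.0722i, |z|^2 = 0.3641
Iter 4: z = -0.2984 + -0.0232i, |z|^2 = 0.0896
Iter 5: z = -0.5635 + 0.0772i, |z|^2 = 0.3235
Iter 6: z = -0.3404 + -0.0236i, |z|^2 = 0.1164
Iter 7: z = -0.5367 + 0.0794i, |z|^2 = 0.2943
Iter 8: z = -0.3703 + -0.0219i, |z|^2 = 0.1376
Iter 9: z = -0.5154 + 0.0796i, |z|^2 = 0.2719
Iter 10: z = -0.3927 + -0.0187i, |z|^2 = 0.1546
Iter 11: z = -0.4981 + 0.0780i, |z|^2 = 0.2542
Iter 12: z = -0.4100 + -0.0144i, |z|^2 = 0.1683
Iter 13: z = -0.4841 + 0.0751i, |z|^2 = 0.2400
Iter 14: z = -0.4233 + -0.0094i, |z|^2 = 0.1792
Iter 15: z = -0.4729 + 0.0713i, |z|^2 = 0.2288
Iter 16: z = -0.4334 + -0.0041i, |z|^2 = 0.1879
Iter 17: z = -0.4642 + 0.0669i, |z|^2 = 0.2199
Iter 18: z = -0.4410 + 0.0012i, |z|^2 = 0.1945
Iter 19: z = -0.4575 + 0.0622i, |z|^2 = 0.2132

Answer: 20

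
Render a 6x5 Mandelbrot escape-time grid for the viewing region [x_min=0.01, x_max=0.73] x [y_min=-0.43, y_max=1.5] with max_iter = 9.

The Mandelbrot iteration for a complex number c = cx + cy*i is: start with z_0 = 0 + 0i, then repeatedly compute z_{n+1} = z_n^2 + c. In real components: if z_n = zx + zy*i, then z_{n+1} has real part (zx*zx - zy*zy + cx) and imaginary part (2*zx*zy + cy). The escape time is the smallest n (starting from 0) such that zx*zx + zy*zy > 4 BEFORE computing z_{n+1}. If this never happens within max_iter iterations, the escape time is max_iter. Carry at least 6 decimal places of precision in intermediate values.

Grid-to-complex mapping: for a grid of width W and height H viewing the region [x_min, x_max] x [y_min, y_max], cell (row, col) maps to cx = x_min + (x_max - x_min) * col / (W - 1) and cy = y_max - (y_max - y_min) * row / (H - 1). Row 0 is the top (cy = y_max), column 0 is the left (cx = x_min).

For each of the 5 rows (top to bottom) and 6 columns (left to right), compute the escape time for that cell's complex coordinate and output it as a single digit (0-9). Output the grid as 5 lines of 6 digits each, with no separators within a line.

(row=0, col=0): c = 0.0100 + 1.5000i → escape time 2
(row=0, col=1): c = 0.1540 + 1.5000i → escape time 2
(row=0, col=2): c = 0.2980 + 1.5000i → escape time 2
(row=0, col=3): c = 0.4420 + 1.5000i → escape time 2
(row=0, col=4): c = 0.5860 + 1.5000i → escape time 2
(row=0, col=5): c = 0.7300 + 1.5000i → escape time 2
(row=1, col=0): c = 0.0100 + 1.0175i → escape time 6
(row=1, col=1): c = 0.1540 + 1.0175i → escape time 4
(row=1, col=2): c = 0.2980 + 1.0175i → escape time 3
(row=1, col=3): c = 0.4420 + 1.0175i → escape time 3
(row=1, col=4): c = 0.5860 + 1.0175i → escape time 2
(row=1, col=5): c = 0.7300 + 1.0175i → escape time 2
(row=2, col=0): c = 0.0100 + 0.5350i → escape time 9
(row=2, col=1): c = 0.1540 + 0.5350i → escape time 9
(row=2, col=2): c = 0.2980 + 0.5350i → escape time 9
(row=2, col=3): c = 0.4420 + 0.5350i → escape time 6
(row=2, col=4): c = 0.5860 + 0.5350i → escape time 3
(row=2, col=5): c = 0.7300 + 0.5350i → escape time 3
(row=3, col=0): c = 0.0100 + 0.0525i → escape time 9
(row=3, col=1): c = 0.1540 + 0.0525i → escape time 9
(row=3, col=2): c = 0.2980 + 0.0525i → escape time 9
(row=3, col=3): c = 0.4420 + 0.0525i → escape time 6
(row=3, col=4): c = 0.5860 + 0.0525i → escape time 4
(row=3, col=5): c = 0.7300 + 0.0525i → escape time 3
(row=4, col=0): c = 0.0100 + -0.4300i → escape time 9
(row=4, col=1): c = 0.1540 + -0.4300i → escape time 9
(row=4, col=2): c = 0.2980 + -0.4300i → escape time 9
(row=4, col=3): c = 0.4420 + -0.4300i → escape time 7
(row=4, col=4): c = 0.5860 + -0.4300i → escape time 4
(row=4, col=5): c = 0.7300 + -0.4300i → escape time 3

Answer: 222222
643322
999633
999643
999743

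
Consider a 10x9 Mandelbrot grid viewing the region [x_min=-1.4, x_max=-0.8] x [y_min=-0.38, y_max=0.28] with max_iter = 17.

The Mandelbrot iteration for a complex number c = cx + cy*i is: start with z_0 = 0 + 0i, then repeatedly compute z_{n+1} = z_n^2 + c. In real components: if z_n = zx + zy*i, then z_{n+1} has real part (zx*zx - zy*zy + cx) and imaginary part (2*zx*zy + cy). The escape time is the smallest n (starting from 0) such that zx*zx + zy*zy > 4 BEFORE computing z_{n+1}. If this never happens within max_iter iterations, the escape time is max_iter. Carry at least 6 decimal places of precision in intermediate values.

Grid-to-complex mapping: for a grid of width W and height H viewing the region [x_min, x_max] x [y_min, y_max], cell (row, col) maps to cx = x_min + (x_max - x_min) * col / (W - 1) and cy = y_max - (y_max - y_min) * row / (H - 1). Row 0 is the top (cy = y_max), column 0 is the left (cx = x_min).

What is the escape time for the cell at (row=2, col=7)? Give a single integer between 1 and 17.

z_0 = 0 + 0i, c = -0.9333 + 0.1150i
Iter 1: z = -0.9333 + 0.1150i, |z|^2 = 0.8843
Iter 2: z = -0.0754 + -0.0997i, |z|^2 = 0.0156
Iter 3: z = -0.9376 + 0.1300i, |z|^2 = 0.8960
Iter 4: z = -0.0712 + -0.1288i, |z|^2 = 0.0217
Iter 5: z = -0.9449 + 0.1333i, |z|^2 = 0.9106
Iter 6: z = -0.0583 + -0.1370i, |z|^2 = 0.0222
Iter 7: z = -0.9487 + 0.1310i, |z|^2 = 0.9172
Iter 8: z = -0.0505 + -0.1335i, |z|^2 = 0.0204
Iter 9: z = -0.9486 + 0.1285i, |z|^2 = 0.9164
Iter 10: z = -0.0500 + -0.1288i, |z|^2 = 0.0191
Iter 11: z = -0.9474 + 0.1279i, |z|^2 = 0.9139
Iter 12: z = -0.0521 + -0.1273i, |z|^2 = 0.0189
Iter 13: z = -0.9468 + 0.1283i, |z|^2 = 0.9129
Iter 14: z = -0.0533 + -0.1279i, |z|^2 = 0.0192
Iter 15: z = -0.9468 + 0.1286i, |z|^2 = 0.9131
Iter 16: z = -0.0534 + -0.1286i, |z|^2 = 0.0194

Answer: 17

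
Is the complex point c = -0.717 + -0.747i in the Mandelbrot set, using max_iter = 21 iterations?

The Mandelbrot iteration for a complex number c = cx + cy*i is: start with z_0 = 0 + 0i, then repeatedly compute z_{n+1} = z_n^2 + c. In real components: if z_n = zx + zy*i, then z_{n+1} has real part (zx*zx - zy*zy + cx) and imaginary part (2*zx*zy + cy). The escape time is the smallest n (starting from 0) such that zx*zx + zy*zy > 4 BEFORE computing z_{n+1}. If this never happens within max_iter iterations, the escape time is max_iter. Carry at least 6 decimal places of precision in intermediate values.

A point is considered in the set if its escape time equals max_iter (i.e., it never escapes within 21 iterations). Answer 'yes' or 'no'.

z_0 = 0 + 0i, c = -0.7170 + -0.7470i
Iter 1: z = -0.7170 + -0.7470i, |z|^2 = 1.0721
Iter 2: z = -0.7609 + 0.3242i, |z|^2 = 0.6841
Iter 3: z = -0.2431 + -1.2404i, |z|^2 = 1.5976
Iter 4: z = -2.1964 + -0.1439i, |z|^2 = 4.8450
Escaped at iteration 4

Answer: no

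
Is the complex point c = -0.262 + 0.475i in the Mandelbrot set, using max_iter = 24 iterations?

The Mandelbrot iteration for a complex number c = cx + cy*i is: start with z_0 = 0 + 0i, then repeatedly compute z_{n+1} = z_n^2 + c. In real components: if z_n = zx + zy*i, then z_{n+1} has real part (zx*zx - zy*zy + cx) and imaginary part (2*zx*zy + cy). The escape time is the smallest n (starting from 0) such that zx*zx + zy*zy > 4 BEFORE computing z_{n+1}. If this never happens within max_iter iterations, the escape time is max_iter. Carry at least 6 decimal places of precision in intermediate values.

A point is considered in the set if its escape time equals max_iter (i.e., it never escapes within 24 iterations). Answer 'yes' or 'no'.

z_0 = 0 + 0i, c = -0.2620 + 0.4750i
Iter 1: z = -0.2620 + 0.4750i, |z|^2 = 0.2943
Iter 2: z = -0.4190 + 0.2261i, |z|^2 = 0.2267
Iter 3: z = -0.1376 + 0.2855i, |z|^2 = 0.1005
Iter 4: z = -0.3246 + 0.3964i, |z|^2 = 0.2625
Iter 5: z = -0.3138 + 0.2176i, |z|^2 = 0.1458
Iter 6: z = -0.2109 + 0.3384i, |z|^2 = 0.1590
Iter 7: z = -0.3320 + 0.3323i, |z|^2 = 0.2207
Iter 8: z = -0.2621 + 0.2543i, |z|^2 = 0.1334
Iter 9: z = -0.2580 + 0.3417i, |z|^2 = 0.1833
Iter 10: z = -0.3122 + 0.2987i, |z|^2 = 0.1867
Iter 11: z = -0.2538 + 0.2885i, |z|^2 = 0.1476
Iter 12: z = -0.2808 + 0.3286i, |z|^2 = 0.1868
Iter 13: z = -0.2911 + 0.2905i, |z|^2 = 0.1691
Iter 14: z = -0.2616 + 0.3059i, |z|^2 = 0.1620
Iter 15: z = -0.2871 + 0.3149i, |z|^2 = 0.1816
Iter 16: z = -0.2787 + 0.2941i, |z|^2 = 0.1642
Iter 17: z = -0.2708 + 0.3110i, |z|^2 = 0.1701
Iter 18: z = -0.2854 + 0.3065i, |z|^2 = 0.1754
Iter 19: z = -0.2745 + 0.3000i, |z|^2 = 0.1654
Iter 20: z = -0.2767 + 0.3103i, |z|^2 = 0.1728
Iter 21: z = -0.2817 + 0.3033i, |z|^2 = 0.1714
Iter 22: z = -0.2746 + 0.3041i, |z|^2 = 0.1679
Iter 23: z = -0.2790 + 0.3080i, |z|^2 = 0.1727
Did not escape in 24 iterations → in set

Answer: yes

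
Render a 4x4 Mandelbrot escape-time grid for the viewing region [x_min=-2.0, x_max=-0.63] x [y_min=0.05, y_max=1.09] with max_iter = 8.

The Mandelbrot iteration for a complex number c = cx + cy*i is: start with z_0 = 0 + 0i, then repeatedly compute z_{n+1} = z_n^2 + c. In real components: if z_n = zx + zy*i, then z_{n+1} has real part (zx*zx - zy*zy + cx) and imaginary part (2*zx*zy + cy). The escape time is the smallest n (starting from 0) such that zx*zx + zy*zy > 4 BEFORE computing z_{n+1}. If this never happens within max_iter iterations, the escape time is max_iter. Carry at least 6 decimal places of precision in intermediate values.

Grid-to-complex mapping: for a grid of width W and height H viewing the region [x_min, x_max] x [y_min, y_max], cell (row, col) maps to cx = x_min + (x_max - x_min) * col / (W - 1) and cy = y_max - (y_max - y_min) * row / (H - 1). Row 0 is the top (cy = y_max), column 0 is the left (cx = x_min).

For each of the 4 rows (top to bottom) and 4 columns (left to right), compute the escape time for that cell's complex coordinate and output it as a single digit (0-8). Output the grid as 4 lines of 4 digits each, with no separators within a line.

Answer: 1233
1335
1478
1888

Derivation:
(row=0, col=0): c = -2.0000 + 1.0900i → escape time 1
(row=0, col=1): c = -1.5433 + 1.0900i → escape time 2
(row=0, col=2): c = -1.0867 + 1.0900i → escape time 3
(row=0, col=3): c = -0.6300 + 1.0900i → escape time 3
(row=1, col=0): c = -2.0000 + 0.7433i → escape time 1
(row=1, col=1): c = -1.5433 + 0.7433i → escape time 3
(row=1, col=2): c = -1.0867 + 0.7433i → escape time 3
(row=1, col=3): c = -0.6300 + 0.7433i → escape time 5
(row=2, col=0): c = -2.0000 + 0.3967i → escape time 1
(row=2, col=1): c = -1.5433 + 0.3967i → escape time 4
(row=2, col=2): c = -1.0867 + 0.3967i → escape time 7
(row=2, col=3): c = -0.6300 + 0.3967i → escape time 8
(row=3, col=0): c = -2.0000 + 0.0500i → escape time 1
(row=3, col=1): c = -1.5433 + 0.0500i → escape time 8
(row=3, col=2): c = -1.0867 + 0.0500i → escape time 8
(row=3, col=3): c = -0.6300 + 0.0500i → escape time 8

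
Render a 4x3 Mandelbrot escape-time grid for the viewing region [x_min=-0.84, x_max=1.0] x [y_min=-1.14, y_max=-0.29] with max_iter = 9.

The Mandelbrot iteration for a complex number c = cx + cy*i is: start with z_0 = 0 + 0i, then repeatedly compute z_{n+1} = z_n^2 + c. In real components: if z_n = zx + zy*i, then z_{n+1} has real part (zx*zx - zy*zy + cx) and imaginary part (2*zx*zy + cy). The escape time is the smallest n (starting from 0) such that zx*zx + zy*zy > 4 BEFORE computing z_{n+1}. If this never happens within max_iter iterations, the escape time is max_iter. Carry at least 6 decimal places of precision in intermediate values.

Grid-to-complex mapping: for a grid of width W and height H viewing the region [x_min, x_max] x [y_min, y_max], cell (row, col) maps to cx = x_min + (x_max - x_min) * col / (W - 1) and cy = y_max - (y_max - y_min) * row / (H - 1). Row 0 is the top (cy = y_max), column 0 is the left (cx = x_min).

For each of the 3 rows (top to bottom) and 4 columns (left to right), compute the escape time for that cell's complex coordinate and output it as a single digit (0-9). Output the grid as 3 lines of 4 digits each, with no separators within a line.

Answer: 9992
4952
3422

Derivation:
(row=0, col=0): c = -0.8400 + -0.2900i → escape time 9
(row=0, col=1): c = -0.2267 + -0.2900i → escape time 9
(row=0, col=2): c = 0.3867 + -0.2900i → escape time 9
(row=0, col=3): c = 1.0000 + -0.2900i → escape time 2
(row=1, col=0): c = -0.8400 + -0.7150i → escape time 4
(row=1, col=1): c = -0.2267 + -0.7150i → escape time 9
(row=1, col=2): c = 0.3867 + -0.7150i → escape time 5
(row=1, col=3): c = 1.0000 + -0.7150i → escape time 2
(row=2, col=0): c = -0.8400 + -1.1400i → escape time 3
(row=2, col=1): c = -0.2267 + -1.1400i → escape time 4
(row=2, col=2): c = 0.3867 + -1.1400i → escape time 2
(row=2, col=3): c = 1.0000 + -1.1400i → escape time 2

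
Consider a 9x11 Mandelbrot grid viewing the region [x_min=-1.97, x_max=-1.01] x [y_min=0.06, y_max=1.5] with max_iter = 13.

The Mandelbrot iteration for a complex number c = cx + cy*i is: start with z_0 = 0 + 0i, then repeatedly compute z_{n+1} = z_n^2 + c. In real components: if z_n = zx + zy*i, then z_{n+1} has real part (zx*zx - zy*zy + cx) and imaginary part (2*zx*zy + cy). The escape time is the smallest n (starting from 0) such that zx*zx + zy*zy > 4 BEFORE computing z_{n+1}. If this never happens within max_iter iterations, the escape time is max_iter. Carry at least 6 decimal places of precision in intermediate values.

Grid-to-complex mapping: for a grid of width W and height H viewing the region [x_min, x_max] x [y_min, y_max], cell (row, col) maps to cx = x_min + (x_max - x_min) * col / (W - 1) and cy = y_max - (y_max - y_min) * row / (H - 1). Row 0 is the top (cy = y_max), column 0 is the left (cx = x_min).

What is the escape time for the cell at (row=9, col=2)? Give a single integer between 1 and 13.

Answer: 4

Derivation:
z_0 = 0 + 0i, c = -1.7300 + 0.2040i
Iter 1: z = -1.7300 + 0.2040i, |z|^2 = 3.0345
Iter 2: z = 1.2213 + -0.5018i, |z|^2 = 1.7434
Iter 3: z = -0.4903 + -1.0218i, |z|^2 = 1.2844
Iter 4: z = -2.5336 + 1.2060i, |z|^2 = 7.8736
Escaped at iteration 4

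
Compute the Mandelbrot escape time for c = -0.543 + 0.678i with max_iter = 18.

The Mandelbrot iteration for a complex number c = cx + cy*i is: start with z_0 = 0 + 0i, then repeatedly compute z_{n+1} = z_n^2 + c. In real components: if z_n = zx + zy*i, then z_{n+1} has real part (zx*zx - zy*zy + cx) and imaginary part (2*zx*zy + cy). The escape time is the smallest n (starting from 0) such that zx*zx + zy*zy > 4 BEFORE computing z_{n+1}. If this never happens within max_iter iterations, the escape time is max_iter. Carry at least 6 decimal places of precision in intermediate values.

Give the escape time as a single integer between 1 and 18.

z_0 = 0 + 0i, c = -0.5430 + 0.6780i
Iter 1: z = -0.5430 + 0.6780i, |z|^2 = 0.7545
Iter 2: z = -0.7078 + -0.0583i, |z|^2 = 0.5044
Iter 3: z = -0.0454 + 0.7605i, |z|^2 = 0.5805
Iter 4: z = -1.1194 + 0.6090i, |z|^2 = 1.6239
Iter 5: z = 0.3391 + -0.6854i, |z|^2 = 0.5847
Iter 6: z = -0.8977 + 0.2132i, |z|^2 = 0.8513
Iter 7: z = 0.2175 + 0.2953i, |z|^2 = 0.1345
Iter 8: z = -0.5829 + 0.8064i, |z|^2 = 0.9901
Iter 9: z = -0.8536 + -0.2622i, |z|^2 = 0.7973
Iter 10: z = 0.1169 + 1.1255i, |z|^2 = 1.2805
Iter 11: z = -1.7962 + 0.9411i, |z|^2 = 4.1118
Escaped at iteration 11

Answer: 11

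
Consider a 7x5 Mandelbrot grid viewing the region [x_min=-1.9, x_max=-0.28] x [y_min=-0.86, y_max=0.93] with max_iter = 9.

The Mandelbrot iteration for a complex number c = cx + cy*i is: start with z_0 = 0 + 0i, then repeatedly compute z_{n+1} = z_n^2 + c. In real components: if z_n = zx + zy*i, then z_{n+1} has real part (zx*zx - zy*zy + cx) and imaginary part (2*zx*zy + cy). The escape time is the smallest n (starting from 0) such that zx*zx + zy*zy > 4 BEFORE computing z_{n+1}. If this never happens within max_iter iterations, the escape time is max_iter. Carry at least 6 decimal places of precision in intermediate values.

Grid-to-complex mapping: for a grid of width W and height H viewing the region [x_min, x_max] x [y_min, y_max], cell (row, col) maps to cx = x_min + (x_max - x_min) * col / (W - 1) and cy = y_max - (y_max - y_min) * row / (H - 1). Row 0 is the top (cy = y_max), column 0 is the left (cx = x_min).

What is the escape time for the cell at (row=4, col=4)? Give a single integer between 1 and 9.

z_0 = 0 + 0i, c = -0.8200 + -0.8600i
Iter 1: z = -0.8200 + -0.8600i, |z|^2 = 1.4120
Iter 2: z = -0.8872 + 0.5504i, |z|^2 = 1.0901
Iter 3: z = -0.3358 + -1.8366i, |z|^2 = 3.4860
Iter 4: z = -4.0804 + 0.3735i, |z|^2 = 16.7895
Escaped at iteration 4

Answer: 4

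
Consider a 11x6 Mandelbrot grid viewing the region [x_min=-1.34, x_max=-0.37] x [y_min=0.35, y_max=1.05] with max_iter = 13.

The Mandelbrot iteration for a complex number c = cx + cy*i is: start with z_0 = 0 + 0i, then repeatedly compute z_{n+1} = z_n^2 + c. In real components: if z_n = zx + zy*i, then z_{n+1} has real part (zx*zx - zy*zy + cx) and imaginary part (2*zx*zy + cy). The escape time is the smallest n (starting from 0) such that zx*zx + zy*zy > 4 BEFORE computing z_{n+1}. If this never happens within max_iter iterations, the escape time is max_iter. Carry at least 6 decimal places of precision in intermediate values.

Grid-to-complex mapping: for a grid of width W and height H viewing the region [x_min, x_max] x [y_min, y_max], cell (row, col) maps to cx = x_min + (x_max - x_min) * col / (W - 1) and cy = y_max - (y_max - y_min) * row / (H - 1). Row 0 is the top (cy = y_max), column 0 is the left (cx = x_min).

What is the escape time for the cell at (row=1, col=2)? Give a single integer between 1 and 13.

Answer: 3

Derivation:
z_0 = 0 + 0i, c = -1.1460 + 0.9100i
Iter 1: z = -1.1460 + 0.9100i, |z|^2 = 2.1414
Iter 2: z = -0.6608 + -1.1757i, |z|^2 = 1.8190
Iter 3: z = -2.0917 + 2.4638i, |z|^2 = 10.4454
Escaped at iteration 3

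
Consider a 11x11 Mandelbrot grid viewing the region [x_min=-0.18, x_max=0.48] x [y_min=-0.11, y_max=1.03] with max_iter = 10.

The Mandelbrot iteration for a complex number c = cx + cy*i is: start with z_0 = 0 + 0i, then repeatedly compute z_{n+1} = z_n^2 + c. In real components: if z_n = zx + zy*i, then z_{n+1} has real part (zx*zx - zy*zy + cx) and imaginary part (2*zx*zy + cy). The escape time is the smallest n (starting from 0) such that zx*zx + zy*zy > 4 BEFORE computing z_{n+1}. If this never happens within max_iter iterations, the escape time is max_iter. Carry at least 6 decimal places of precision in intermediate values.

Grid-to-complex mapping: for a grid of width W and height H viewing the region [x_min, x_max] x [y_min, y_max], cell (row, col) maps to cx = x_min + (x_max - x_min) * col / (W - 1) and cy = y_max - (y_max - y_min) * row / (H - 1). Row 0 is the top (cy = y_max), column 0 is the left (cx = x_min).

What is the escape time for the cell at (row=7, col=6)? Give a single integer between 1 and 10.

z_0 = 0 + 0i, c = 0.2160 + 0.2320i
Iter 1: z = 0.2160 + 0.2320i, |z|^2 = 0.1005
Iter 2: z = 0.2088 + 0.3322i, |z|^2 = 0.1540
Iter 3: z = 0.1492 + 0.3708i, |z|^2 = 0.1597
Iter 4: z = 0.1008 + 0.3427i, |z|^2 = 0.1276
Iter 5: z = 0.1087 + 0.3011i, |z|^2 = 0.1025
Iter 6: z = 0.1372 + 0.2975i, |z|^2 = 0.1073
Iter 7: z = 0.1463 + 0.3136i, |z|^2 = 0.1198
Iter 8: z = 0.1391 + 0.3238i, |z|^2 = 0.1242
Iter 9: z = 0.1305 + 0.3220i, |z|^2 = 0.1207

Answer: 10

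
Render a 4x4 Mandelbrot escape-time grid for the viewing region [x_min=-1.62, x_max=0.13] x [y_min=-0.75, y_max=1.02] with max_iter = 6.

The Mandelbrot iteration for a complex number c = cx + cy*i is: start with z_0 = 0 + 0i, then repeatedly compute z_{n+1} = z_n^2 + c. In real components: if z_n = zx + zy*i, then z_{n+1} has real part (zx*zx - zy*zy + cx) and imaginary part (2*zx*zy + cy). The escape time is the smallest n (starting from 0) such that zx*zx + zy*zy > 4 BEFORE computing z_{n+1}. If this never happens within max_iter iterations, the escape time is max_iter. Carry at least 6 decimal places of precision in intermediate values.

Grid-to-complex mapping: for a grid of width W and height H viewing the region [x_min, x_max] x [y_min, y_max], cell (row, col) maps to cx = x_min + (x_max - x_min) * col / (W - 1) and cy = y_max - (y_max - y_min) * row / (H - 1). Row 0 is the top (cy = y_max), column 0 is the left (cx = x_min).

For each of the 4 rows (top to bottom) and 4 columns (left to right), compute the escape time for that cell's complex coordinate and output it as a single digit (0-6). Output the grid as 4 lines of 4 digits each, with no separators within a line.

(row=0, col=0): c = -1.6200 + 1.0200i → escape time 2
(row=0, col=1): c = -1.0367 + 1.0200i → escape time 3
(row=0, col=2): c = -0.4533 + 1.0200i → escape time 4
(row=0, col=3): c = 0.1300 + 1.0200i → escape time 4
(row=1, col=0): c = -1.6200 + 0.4300i → escape time 3
(row=1, col=1): c = -1.0367 + 0.4300i → escape time 6
(row=1, col=2): c = -0.4533 + 0.4300i → escape time 6
(row=1, col=3): c = 0.1300 + 0.4300i → escape time 6
(row=2, col=0): c = -1.6200 + -0.1600i → escape time 5
(row=2, col=1): c = -1.0367 + -0.1600i → escape time 6
(row=2, col=2): c = -0.4533 + -0.1600i → escape time 6
(row=2, col=3): c = 0.1300 + -0.1600i → escape time 6
(row=3, col=0): c = -1.6200 + -0.7500i → escape time 3
(row=3, col=1): c = -1.0367 + -0.7500i → escape time 3
(row=3, col=2): c = -0.4533 + -0.7500i → escape time 6
(row=3, col=3): c = 0.1300 + -0.7500i → escape time 6

Answer: 2344
3666
5666
3366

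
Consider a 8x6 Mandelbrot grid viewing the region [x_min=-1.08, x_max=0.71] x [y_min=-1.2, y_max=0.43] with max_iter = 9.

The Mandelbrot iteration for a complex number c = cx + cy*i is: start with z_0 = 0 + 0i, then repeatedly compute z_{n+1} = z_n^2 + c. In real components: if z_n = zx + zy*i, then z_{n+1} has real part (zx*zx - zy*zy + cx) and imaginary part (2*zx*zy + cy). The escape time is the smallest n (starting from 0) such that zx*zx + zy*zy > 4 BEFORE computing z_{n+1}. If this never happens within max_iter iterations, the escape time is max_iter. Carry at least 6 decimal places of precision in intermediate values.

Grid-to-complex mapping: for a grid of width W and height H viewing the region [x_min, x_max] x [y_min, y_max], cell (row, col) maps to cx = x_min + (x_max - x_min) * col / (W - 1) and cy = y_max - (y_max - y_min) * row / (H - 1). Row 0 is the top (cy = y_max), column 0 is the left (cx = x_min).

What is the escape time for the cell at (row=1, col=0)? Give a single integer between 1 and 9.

z_0 = 0 + 0i, c = -1.0800 + 0.1040i
Iter 1: z = -1.0800 + 0.1040i, |z|^2 = 1.1772
Iter 2: z = 0.0756 + -0.1206i, |z|^2 = 0.0203
Iter 3: z = -1.0888 + 0.0858i, |z|^2 = 1.1929
Iter 4: z = 0.0982 + -0.0828i, |z|^2 = 0.0165
Iter 5: z = -1.0772 + 0.0877i, |z|^2 = 1.1681
Iter 6: z = 0.0727 + -0.0850i, |z|^2 = 0.0125
Iter 7: z = -1.0819 + 0.0916i, |z|^2 = 1.1790
Iter 8: z = 0.0822 + -0.0943i, |z|^2 = 0.0157

Answer: 9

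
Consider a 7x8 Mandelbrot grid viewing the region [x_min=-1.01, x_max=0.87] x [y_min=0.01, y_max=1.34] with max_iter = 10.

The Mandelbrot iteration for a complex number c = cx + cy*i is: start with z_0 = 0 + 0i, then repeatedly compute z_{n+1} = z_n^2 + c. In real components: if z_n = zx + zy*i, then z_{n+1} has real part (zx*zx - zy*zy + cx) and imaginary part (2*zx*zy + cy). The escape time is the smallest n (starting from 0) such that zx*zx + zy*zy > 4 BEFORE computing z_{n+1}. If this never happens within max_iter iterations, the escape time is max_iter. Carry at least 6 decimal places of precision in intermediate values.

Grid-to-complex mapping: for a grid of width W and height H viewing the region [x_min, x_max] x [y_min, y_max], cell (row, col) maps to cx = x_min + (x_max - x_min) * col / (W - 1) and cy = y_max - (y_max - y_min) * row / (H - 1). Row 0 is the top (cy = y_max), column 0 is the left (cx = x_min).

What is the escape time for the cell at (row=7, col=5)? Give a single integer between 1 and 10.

Answer: 4

Derivation:
z_0 = 0 + 0i, c = 0.5567 + 0.0100i
Iter 1: z = 0.5567 + 0.0100i, |z|^2 = 0.3100
Iter 2: z = 0.8664 + 0.0211i, |z|^2 = 0.7512
Iter 3: z = 1.3069 + 0.0466i, |z|^2 = 1.7103
Iter 4: z = 2.2626 + 0.1319i, |z|^2 = 5.1368
Escaped at iteration 4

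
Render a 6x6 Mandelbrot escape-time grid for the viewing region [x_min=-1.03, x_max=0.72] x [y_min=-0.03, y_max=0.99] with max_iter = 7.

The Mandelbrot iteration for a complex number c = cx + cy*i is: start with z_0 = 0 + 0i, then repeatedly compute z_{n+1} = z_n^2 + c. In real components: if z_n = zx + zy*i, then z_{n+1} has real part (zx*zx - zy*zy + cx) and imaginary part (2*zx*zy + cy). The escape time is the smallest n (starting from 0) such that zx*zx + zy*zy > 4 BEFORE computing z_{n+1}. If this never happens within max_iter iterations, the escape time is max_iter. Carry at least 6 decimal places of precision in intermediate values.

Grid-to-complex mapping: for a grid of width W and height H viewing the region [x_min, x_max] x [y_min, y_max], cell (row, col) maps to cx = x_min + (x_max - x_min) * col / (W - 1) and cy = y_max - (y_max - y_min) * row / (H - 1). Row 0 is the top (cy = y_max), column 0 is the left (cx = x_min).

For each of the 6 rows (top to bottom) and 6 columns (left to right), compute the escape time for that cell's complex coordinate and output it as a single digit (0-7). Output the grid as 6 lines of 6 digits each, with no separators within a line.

(row=0, col=0): c = -1.0300 + 0.9900i → escape time 3
(row=0, col=1): c = -0.6800 + 0.9900i → escape time 4
(row=0, col=2): c = -0.3300 + 0.9900i → escape time 5
(row=0, col=3): c = 0.0200 + 0.9900i → escape time 6
(row=0, col=4): c = 0.3700 + 0.9900i → escape time 3
(row=0, col=5): c = 0.7200 + 0.9900i → escape time 2
(row=1, col=0): c = -1.0300 + 0.7860i → escape time 3
(row=1, col=1): c = -0.6800 + 0.7860i → escape time 4
(row=1, col=2): c = -0.3300 + 0.7860i → escape time 7
(row=1, col=3): c = 0.0200 + 0.7860i → escape time 7
(row=1, col=4): c = 0.3700 + 0.7860i → escape time 4
(row=1, col=5): c = 0.7200 + 0.7860i → escape time 2
(row=2, col=0): c = -1.0300 + 0.5820i → escape time 5
(row=2, col=1): c = -0.6800 + 0.5820i → escape time 7
(row=2, col=2): c = -0.3300 + 0.5820i → escape time 7
(row=2, col=3): c = 0.0200 + 0.5820i → escape time 7
(row=2, col=4): c = 0.3700 + 0.5820i → escape time 7
(row=2, col=5): c = 0.7200 + 0.5820i → escape time 3
(row=3, col=0): c = -1.0300 + 0.3780i → escape time 7
(row=3, col=1): c = -0.6800 + 0.3780i → escape time 7
(row=3, col=2): c = -0.3300 + 0.3780i → escape time 7
(row=3, col=3): c = 0.0200 + 0.3780i → escape time 7
(row=3, col=4): c = 0.3700 + 0.3780i → escape time 7
(row=3, col=5): c = 0.7200 + 0.3780i → escape time 3
(row=4, col=0): c = -1.0300 + 0.1740i → escape time 7
(row=4, col=1): c = -0.6800 + 0.1740i → escape time 7
(row=4, col=2): c = -0.3300 + 0.1740i → escape time 7
(row=4, col=3): c = 0.0200 + 0.1740i → escape time 7
(row=4, col=4): c = 0.3700 + 0.1740i → escape time 7
(row=4, col=5): c = 0.7200 + 0.1740i → escape time 3
(row=5, col=0): c = -1.0300 + -0.0300i → escape time 7
(row=5, col=1): c = -0.6800 + -0.0300i → escape time 7
(row=5, col=2): c = -0.3300 + -0.0300i → escape time 7
(row=5, col=3): c = 0.0200 + -0.0300i → escape time 7
(row=5, col=4): c = 0.3700 + -0.0300i → escape time 7
(row=5, col=5): c = 0.7200 + -0.0300i → escape time 3

Answer: 345632
347742
577773
777773
777773
777773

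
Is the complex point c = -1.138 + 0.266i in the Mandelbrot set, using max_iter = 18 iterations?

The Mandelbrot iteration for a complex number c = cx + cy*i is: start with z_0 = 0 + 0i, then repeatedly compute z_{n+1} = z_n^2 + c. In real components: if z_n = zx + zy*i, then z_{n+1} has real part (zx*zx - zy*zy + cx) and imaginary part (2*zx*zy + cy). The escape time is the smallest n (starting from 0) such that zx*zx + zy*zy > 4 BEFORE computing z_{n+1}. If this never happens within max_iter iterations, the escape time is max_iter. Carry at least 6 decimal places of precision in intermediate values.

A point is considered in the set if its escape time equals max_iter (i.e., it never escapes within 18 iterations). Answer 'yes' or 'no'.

z_0 = 0 + 0i, c = -1.1380 + 0.2660i
Iter 1: z = -1.1380 + 0.2660i, |z|^2 = 1.3658
Iter 2: z = 0.0863 + -0.3394i, |z|^2 = 0.1226
Iter 3: z = -1.2458 + 0.2074i, |z|^2 = 1.5949
Iter 4: z = 0.3709 + -0.2508i, |z|^2 = 0.2005
Iter 5: z = -1.0633 + 0.0800i, |z|^2 = 1.1371
Iter 6: z = -0.0137 + 0.0959i, |z|^2 = 0.0094
Iter 7: z = -1.1470 + 0.2634i, |z|^2 = 1.3850
Iter 8: z = 0.1083 + -0.3382i, |z|^2 = 0.1261
Iter 9: z = -1.2406 + 0.1928i, |z|^2 = 1.5764
Iter 10: z = 0.3640 + -0.2123i, |z|^2 = 0.1776
Iter 11: z = -1.0505 + 0.1114i, |z|^2 = 1.1161
Iter 12: z = -0.0468 + 0.0319i, |z|^2 = 0.0032
Iter 13: z = -1.1368 + 0.2630i, |z|^2 = 1.3616
Iter 14: z = 0.0852 + -0.3320i, |z|^2 = 0.1175
Iter 15: z = -1.2410 + 0.2094i, |z|^2 = 1.5839
Iter 16: z = 0.3582 + -0.2538i, |z|^2 = 0.1927
Iter 17: z = -1.0741 + 0.0842i, |z|^2 = 1.1609
Did not escape in 18 iterations → in set

Answer: yes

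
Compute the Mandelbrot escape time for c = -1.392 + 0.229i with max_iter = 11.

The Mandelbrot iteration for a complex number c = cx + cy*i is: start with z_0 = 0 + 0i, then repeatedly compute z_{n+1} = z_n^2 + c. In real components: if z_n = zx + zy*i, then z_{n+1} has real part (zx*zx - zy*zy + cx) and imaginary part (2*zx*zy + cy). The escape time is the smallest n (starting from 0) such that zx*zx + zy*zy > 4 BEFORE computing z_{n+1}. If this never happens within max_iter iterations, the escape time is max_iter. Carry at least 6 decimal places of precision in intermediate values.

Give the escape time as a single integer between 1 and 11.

Answer: 6

Derivation:
z_0 = 0 + 0i, c = -1.3920 + 0.2290i
Iter 1: z = -1.3920 + 0.2290i, |z|^2 = 1.9901
Iter 2: z = 0.4932 + -0.4085i, |z|^2 = 0.4102
Iter 3: z = -1.3156 + -0.1740i, |z|^2 = 1.7612
Iter 4: z = 0.3086 + 0.6868i, |z|^2 = 0.5670
Iter 5: z = -1.7685 + 0.6529i, |z|^2 = 3.5539
Iter 6: z = 1.3093 + -2.0804i, |z|^2 = 6.0424
Escaped at iteration 6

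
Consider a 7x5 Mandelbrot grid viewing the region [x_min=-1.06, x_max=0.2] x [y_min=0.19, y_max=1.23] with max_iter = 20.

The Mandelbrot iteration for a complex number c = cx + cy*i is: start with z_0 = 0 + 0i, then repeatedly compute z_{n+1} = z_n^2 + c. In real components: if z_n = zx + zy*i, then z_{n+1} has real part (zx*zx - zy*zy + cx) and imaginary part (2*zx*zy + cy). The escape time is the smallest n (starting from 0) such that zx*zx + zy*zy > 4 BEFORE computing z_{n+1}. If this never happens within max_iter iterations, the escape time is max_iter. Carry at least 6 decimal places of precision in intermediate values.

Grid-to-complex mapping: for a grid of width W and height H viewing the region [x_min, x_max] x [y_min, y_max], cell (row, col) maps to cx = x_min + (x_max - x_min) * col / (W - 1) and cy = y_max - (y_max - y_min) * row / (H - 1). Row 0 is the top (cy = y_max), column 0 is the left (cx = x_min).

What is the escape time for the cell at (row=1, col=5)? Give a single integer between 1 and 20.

Answer: 7

Derivation:
z_0 = 0 + 0i, c = -0.0100 + 0.9700i
Iter 1: z = -0.0100 + 0.9700i, |z|^2 = 0.9410
Iter 2: z = -0.9508 + 0.9506i, |z|^2 = 1.8077
Iter 3: z = -0.0096 + -0.8377i, |z|^2 = 0.7018
Iter 4: z = -0.7116 + 0.9861i, |z|^2 = 1.4788
Iter 5: z = -0.4761 + -0.4334i, |z|^2 = 0.4145
Iter 6: z = 0.0288 + 1.3827i, |z|^2 = 1.9126
Iter 7: z = -1.9209 + 1.0497i, |z|^2 = 4.7918
Escaped at iteration 7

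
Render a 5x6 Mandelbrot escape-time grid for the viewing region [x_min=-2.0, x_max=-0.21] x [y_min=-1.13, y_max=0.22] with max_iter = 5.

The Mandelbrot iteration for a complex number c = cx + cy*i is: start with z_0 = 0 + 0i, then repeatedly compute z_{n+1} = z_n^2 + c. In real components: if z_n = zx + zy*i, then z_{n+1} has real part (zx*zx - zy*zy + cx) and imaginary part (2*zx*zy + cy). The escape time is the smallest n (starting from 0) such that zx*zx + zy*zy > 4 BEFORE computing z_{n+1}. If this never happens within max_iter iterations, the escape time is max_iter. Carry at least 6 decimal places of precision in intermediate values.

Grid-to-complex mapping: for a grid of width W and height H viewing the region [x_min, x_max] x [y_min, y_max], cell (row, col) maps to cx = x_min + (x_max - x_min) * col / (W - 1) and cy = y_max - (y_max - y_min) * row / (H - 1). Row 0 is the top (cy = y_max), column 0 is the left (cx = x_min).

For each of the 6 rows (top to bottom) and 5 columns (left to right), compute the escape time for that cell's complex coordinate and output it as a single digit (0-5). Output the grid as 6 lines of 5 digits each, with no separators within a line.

(row=0, col=0): c = -2.0000 + 0.2200i → escape time 1
(row=0, col=1): c = -1.5525 + 0.2200i → escape time 5
(row=0, col=2): c = -1.1050 + 0.2200i → escape time 5
(row=0, col=3): c = -0.6575 + 0.2200i → escape time 5
(row=0, col=4): c = -0.2100 + 0.2200i → escape time 5
(row=1, col=0): c = -2.0000 + -0.0500i → escape time 1
(row=1, col=1): c = -1.5525 + -0.0500i → escape time 5
(row=1, col=2): c = -1.1050 + -0.0500i → escape time 5
(row=1, col=3): c = -0.6575 + -0.0500i → escape time 5
(row=1, col=4): c = -0.2100 + -0.0500i → escape time 5
(row=2, col=0): c = -2.0000 + -0.3200i → escape time 1
(row=2, col=1): c = -1.5525 + -0.3200i → escape time 4
(row=2, col=2): c = -1.1050 + -0.3200i → escape time 5
(row=2, col=3): c = -0.6575 + -0.3200i → escape time 5
(row=2, col=4): c = -0.2100 + -0.3200i → escape time 5
(row=3, col=0): c = -2.0000 + -0.5900i → escape time 1
(row=3, col=1): c = -1.5525 + -0.5900i → escape time 3
(row=3, col=2): c = -1.1050 + -0.5900i → escape time 4
(row=3, col=3): c = -0.6575 + -0.5900i → escape time 5
(row=3, col=4): c = -0.2100 + -0.5900i → escape time 5
(row=4, col=0): c = -2.0000 + -0.8600i → escape time 1
(row=4, col=1): c = -1.5525 + -0.8600i → escape time 3
(row=4, col=2): c = -1.1050 + -0.8600i → escape time 3
(row=4, col=3): c = -0.6575 + -0.8600i → escape time 4
(row=4, col=4): c = -0.2100 + -0.8600i → escape time 5
(row=5, col=0): c = -2.0000 + -1.1300i → escape time 1
(row=5, col=1): c = -1.5525 + -1.1300i → escape time 2
(row=5, col=2): c = -1.1050 + -1.1300i → escape time 3
(row=5, col=3): c = -0.6575 + -1.1300i → escape time 3
(row=5, col=4): c = -0.2100 + -1.1300i → escape time 5

Answer: 15555
15555
14555
13455
13345
12335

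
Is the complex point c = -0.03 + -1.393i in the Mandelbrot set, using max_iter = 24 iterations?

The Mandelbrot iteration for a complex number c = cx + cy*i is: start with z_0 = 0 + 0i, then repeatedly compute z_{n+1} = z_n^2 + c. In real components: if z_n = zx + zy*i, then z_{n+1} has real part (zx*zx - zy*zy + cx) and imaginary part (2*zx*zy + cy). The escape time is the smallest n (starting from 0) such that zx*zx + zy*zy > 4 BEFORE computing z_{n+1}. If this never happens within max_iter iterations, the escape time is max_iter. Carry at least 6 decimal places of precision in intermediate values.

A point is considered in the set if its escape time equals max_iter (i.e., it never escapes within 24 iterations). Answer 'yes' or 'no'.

z_0 = 0 + 0i, c = -0.0300 + -1.3930i
Iter 1: z = -0.0300 + -1.3930i, |z|^2 = 1.9413
Iter 2: z = -1.9695 + -1.3094i, |z|^2 = 5.5937
Escaped at iteration 2

Answer: no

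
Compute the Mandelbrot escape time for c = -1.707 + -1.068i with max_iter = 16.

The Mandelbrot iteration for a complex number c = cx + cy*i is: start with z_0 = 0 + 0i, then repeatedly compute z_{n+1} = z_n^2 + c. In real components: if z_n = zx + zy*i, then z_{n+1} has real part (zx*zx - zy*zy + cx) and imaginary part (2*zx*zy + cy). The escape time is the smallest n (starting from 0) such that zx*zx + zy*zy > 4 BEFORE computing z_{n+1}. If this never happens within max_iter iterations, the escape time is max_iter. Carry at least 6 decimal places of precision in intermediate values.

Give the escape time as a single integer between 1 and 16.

Answer: 1

Derivation:
z_0 = 0 + 0i, c = -1.7070 + -1.0680i
Iter 1: z = -1.7070 + -1.0680i, |z|^2 = 4.0545
Escaped at iteration 1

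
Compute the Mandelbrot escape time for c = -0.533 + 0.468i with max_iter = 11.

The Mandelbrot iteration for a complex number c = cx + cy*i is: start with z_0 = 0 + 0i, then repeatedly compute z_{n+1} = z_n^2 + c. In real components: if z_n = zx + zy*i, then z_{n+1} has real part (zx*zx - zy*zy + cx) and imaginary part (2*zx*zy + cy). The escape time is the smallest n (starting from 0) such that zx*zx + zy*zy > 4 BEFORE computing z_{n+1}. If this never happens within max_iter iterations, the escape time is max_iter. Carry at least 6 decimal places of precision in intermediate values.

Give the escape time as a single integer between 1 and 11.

z_0 = 0 + 0i, c = -0.5330 + 0.4680i
Iter 1: z = -0.5330 + 0.4680i, |z|^2 = 0.5031
Iter 2: z = -0.4679 + -0.0309i, |z|^2 = 0.2199
Iter 3: z = -0.3150 + 0.4969i, |z|^2 = 0.3461
Iter 4: z = -0.6807 + 0.1550i, |z|^2 = 0.4874
Iter 5: z = -0.0937 + 0.2570i, |z|^2 = 0.0748
Iter 6: z = -0.5903 + 0.4198i, |z|^2 = 0.5247
Iter 7: z = -0.3608 + -0.0277i, |z|^2 = 0.1310
Iter 8: z = -0.4036 + 0.4880i, |z|^2 = 0.4010
Iter 9: z = -0.6082 + 0.0741i, |z|^2 = 0.3755
Iter 10: z = -0.1685 + 0.3778i, |z|^2 = 0.1711

Answer: 11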